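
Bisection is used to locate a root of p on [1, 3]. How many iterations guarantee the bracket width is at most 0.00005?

Width after n steps is 2/2^n. Need 2^n ≥ 2/0.00005 = 40000.
2^15 = 32768 < 40000 ≤ 2^16 = 65536, so n = 16.

16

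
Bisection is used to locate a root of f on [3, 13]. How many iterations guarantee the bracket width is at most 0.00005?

Width after n steps is 10/2^n. Need 2^n ≥ 10/0.00005 = 200000.
2^17 = 131072 < 200000 ≤ 2^18 = 262144, so n = 18.

18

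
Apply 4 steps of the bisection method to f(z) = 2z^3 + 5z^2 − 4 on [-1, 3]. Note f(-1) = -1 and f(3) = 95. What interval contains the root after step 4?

m = 1, f(m) = 3 (+); new bracket [-1, 1]
m = 0, f(m) = -4 (−); new bracket [0, 1]
m = 0.5, f(m) = -2.5 (−); new bracket [0.5, 1]
m = 0.75, f(m) = -0.3438 (−); new bracket [0.75, 1]

[0.75, 1]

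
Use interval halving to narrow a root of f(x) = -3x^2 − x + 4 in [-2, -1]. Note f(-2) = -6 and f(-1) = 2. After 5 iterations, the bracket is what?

midpoint -1.5: f = -1.25 < 0 → [-1.5, -1]
midpoint -1.25: f = 0.5625 > 0 → [-1.5, -1.25]
midpoint -1.375: f = -0.296875 < 0 → [-1.375, -1.25]
midpoint -1.3125: f = 0.1445 > 0 → [-1.375, -1.3125]
midpoint -1.34375: f = -0.0732 < 0 → [-1.34375, -1.3125]

[-1.34375, -1.3125]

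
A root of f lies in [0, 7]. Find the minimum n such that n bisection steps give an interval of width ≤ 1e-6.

23

Width after n steps is 7/2^n. Need 2^n ≥ 7/1e-6 = 7000000.
2^22 = 4194304 < 7000000 ≤ 2^23 = 8388608, so n = 23.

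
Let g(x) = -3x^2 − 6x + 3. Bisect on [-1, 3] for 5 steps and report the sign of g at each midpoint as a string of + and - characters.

-+-++

midpoint 1: g = -6 < 0 → [-1, 1]
midpoint 0: g = 3 > 0 → [0, 1]
midpoint 0.5: g = -0.75 < 0 → [0, 0.5]
midpoint 0.25: g = 1.3125 > 0 → [0.25, 0.5]
midpoint 0.375: g = 0.3281 > 0 → [0.375, 0.5]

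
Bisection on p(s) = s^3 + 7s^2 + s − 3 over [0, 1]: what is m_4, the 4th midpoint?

p(0.5) = -0.625 < 0, so the root lies in [0.5, 1]
p(0.75) = 2.109375 > 0, so the root lies in [0.5, 0.75]
p(0.625) = 0.603516 > 0, so the root lies in [0.5, 0.625]
p(0.5625) = -0.0447 < 0, so the root lies in [0.5625, 0.625]

0.5625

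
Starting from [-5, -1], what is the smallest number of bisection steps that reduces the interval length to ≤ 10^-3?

Width after n steps is 4/2^n. Need 2^n ≥ 4/10^-3 = 4000.
2^11 = 2048 < 4000 ≤ 2^12 = 4096, so n = 12.

12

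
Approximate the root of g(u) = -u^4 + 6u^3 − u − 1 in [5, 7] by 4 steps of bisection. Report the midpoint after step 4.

5.875

m = 6, g(m) = -7 (−); new bracket [5, 6]
m = 5.5, g(m) = 76.6875 (+); new bracket [5.5, 6]
m = 5.75, g(m) = 40.777344 (+); new bracket [5.75, 6]
m = 5.875, g(m) = 18.4724 (+); new bracket [5.875, 6]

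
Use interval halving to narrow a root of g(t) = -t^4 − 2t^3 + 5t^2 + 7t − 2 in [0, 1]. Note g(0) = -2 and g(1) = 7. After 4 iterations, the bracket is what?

g(0.5) = 2.4375 > 0, so the root lies in [0, 0.5]
g(0.25) = 0.027344 > 0, so the root lies in [0, 0.25]
g(0.125) = -1.051025 < 0, so the root lies in [0.125, 0.25]
g(0.1875) = -0.5261 < 0, so the root lies in [0.1875, 0.25]

[0.1875, 0.25]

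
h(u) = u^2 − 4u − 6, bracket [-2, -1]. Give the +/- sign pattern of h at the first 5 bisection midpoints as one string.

++-+-

m = -1.5, h(m) = 2.25 (+); new bracket [-1.5, -1]
m = -1.25, h(m) = 0.5625 (+); new bracket [-1.25, -1]
m = -1.125, h(m) = -0.234375 (−); new bracket [-1.25, -1.125]
m = -1.1875, h(m) = 0.1602 (+); new bracket [-1.1875, -1.125]
m = -1.15625, h(m) = -0.0381 (−); new bracket [-1.1875, -1.15625]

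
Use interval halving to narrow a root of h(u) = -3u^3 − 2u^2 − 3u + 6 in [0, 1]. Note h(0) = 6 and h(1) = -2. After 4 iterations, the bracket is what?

midpoint 0.5: h = 3.625 > 0 → [0.5, 1]
midpoint 0.75: h = 1.359375 > 0 → [0.75, 1]
midpoint 0.875: h = -0.166016 < 0 → [0.75, 0.875]
midpoint 0.8125: h = 0.6331 > 0 → [0.8125, 0.875]

[0.8125, 0.875]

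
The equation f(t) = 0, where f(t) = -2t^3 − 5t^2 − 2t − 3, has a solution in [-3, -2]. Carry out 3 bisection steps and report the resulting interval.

f(-2.5) = 2 > 0, so the root lies in [-2.5, -2]
f(-2.25) = -1.03125 < 0, so the root lies in [-2.5, -2.25]
f(-2.375) = 0.339844 > 0, so the root lies in [-2.375, -2.25]

[-2.375, -2.25]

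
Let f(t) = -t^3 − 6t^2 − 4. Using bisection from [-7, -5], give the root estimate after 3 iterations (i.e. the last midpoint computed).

-6.25

m = -6, f(m) = -4 (−); new bracket [-7, -6]
m = -6.5, f(m) = 17.125 (+); new bracket [-6.5, -6]
m = -6.25, f(m) = 5.765625 (+); new bracket [-6.25, -6]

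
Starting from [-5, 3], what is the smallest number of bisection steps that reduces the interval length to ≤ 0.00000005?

Width after n steps is 8/2^n. Need 2^n ≥ 8/0.00000005 = 160000000.
2^27 = 134217728 < 160000000 ≤ 2^28 = 268435456, so n = 28.

28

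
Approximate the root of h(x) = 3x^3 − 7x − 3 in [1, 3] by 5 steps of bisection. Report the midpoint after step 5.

midpoint 2: h = 7 > 0 → [1, 2]
midpoint 1.5: h = -3.375 < 0 → [1.5, 2]
midpoint 1.75: h = 0.828125 > 0 → [1.5, 1.75]
midpoint 1.625: h = -1.502 < 0 → [1.625, 1.75]
midpoint 1.6875: h = -0.3962 < 0 → [1.6875, 1.75]

1.6875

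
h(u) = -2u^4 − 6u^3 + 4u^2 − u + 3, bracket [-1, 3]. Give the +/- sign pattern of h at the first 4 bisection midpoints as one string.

m = 1, h(m) = -2 (−); new bracket [-1, 1]
m = 0, h(m) = 3 (+); new bracket [0, 1]
m = 0.5, h(m) = 2.625 (+); new bracket [0.5, 1]
m = 0.75, h(m) = 1.3359 (+); new bracket [0.75, 1]

-+++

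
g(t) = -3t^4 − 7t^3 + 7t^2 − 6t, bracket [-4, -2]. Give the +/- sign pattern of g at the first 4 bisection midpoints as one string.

+--+

g(-3) = 27 > 0, so the root lies in [-4, -3]
g(-3.5) = -43.3125 < 0, so the root lies in [-3.5, -3]
g(-3.25) = -0.964844 < 0, so the root lies in [-3.25, -3]
g(-3.125) = 14.6301 > 0, so the root lies in [-3.25, -3.125]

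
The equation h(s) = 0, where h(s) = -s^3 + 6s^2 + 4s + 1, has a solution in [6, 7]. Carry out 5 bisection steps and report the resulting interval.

[6.625, 6.65625]

midpoint 6.5: h = 5.875 > 0 → [6.5, 7]
midpoint 6.75: h = -6.171875 < 0 → [6.5, 6.75]
midpoint 6.625: h = 0.068359 > 0 → [6.625, 6.75]
midpoint 6.6875: h = -2.9968 < 0 → [6.625, 6.6875]
midpoint 6.65625: h = -1.4506 < 0 → [6.625, 6.65625]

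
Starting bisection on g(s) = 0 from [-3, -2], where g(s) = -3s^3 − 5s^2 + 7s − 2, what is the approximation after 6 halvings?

g(-2.5) = -3.875 < 0, so the root lies in [-3, -2.5]
g(-2.75) = 3.328125 > 0, so the root lies in [-2.75, -2.5]
g(-2.625) = -0.564453 < 0, so the root lies in [-2.75, -2.625]
g(-2.6875) = 1.3069 > 0, so the root lies in [-2.6875, -2.625]
g(-2.65625) = 0.3528 > 0, so the root lies in [-2.65625, -2.625]
g(-2.640625) = -0.1104 < 0, so the root lies in [-2.65625, -2.640625]

-2.640625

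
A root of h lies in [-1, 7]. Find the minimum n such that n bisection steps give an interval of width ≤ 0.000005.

Width after n steps is 8/2^n. Need 2^n ≥ 8/0.000005 = 1600000.
2^20 = 1048576 < 1600000 ≤ 2^21 = 2097152, so n = 21.

21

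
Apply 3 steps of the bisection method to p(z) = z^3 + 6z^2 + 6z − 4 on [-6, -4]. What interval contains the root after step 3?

m = -5, p(m) = -9 (−); new bracket [-5, -4]
m = -4.5, p(m) = -0.625 (−); new bracket [-4.5, -4]
m = -4.25, p(m) = 2.109375 (+); new bracket [-4.5, -4.25]

[-4.5, -4.25]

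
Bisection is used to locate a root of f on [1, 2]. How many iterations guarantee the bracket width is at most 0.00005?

15

Width after n steps is 1/2^n. Need 2^n ≥ 1/0.00005 = 20000.
2^14 = 16384 < 20000 ≤ 2^15 = 32768, so n = 15.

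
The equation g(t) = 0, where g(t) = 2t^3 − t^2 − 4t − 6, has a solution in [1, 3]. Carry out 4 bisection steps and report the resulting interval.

[2, 2.125]

midpoint 2: g = -2 < 0 → [2, 3]
midpoint 2.5: g = 9 > 0 → [2, 2.5]
midpoint 2.25: g = 2.71875 > 0 → [2, 2.25]
midpoint 2.125: g = 0.1758 > 0 → [2, 2.125]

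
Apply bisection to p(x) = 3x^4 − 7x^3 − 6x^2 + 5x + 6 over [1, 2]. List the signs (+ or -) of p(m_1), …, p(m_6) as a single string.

m = 1.5, p(m) = -8.4375 (−); new bracket [1, 1.5]
m = 1.25, p(m) = -3.472656 (−); new bracket [1, 1.25]
m = 1.125, p(m) = -1.130127 (−); new bracket [1, 1.125]
m = 1.0625, p(m) = -0.0339 (−); new bracket [1, 1.0625]
m = 1.03125, p(m) = 0.4914 (+); new bracket [1.03125, 1.0625]
m = 1.046875, p(m) = 0.2308 (+); new bracket [1.046875, 1.0625]

----++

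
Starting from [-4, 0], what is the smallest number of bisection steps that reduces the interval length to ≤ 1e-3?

12

Width after n steps is 4/2^n. Need 2^n ≥ 4/1e-3 = 4000.
2^11 = 2048 < 4000 ≤ 2^12 = 4096, so n = 12.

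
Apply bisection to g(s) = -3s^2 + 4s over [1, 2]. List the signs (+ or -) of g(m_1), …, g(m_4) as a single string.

g(1.5) = -0.75 < 0, so the root lies in [1, 1.5]
g(1.25) = 0.3125 > 0, so the root lies in [1.25, 1.5]
g(1.375) = -0.171875 < 0, so the root lies in [1.25, 1.375]
g(1.3125) = 0.082 > 0, so the root lies in [1.3125, 1.375]

-+-+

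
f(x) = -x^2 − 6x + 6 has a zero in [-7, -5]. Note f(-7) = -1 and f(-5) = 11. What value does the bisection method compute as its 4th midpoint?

-6.875

f(-6) = 6 > 0, so the root lies in [-7, -6]
f(-6.5) = 2.75 > 0, so the root lies in [-7, -6.5]
f(-6.75) = 0.9375 > 0, so the root lies in [-7, -6.75]
f(-6.875) = -0.0156 < 0, so the root lies in [-6.875, -6.75]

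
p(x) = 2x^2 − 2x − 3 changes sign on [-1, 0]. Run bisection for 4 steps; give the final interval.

m = -0.5, p(m) = -1.5 (−); new bracket [-1, -0.5]
m = -0.75, p(m) = -0.375 (−); new bracket [-1, -0.75]
m = -0.875, p(m) = 0.28125 (+); new bracket [-0.875, -0.75]
m = -0.8125, p(m) = -0.0547 (−); new bracket [-0.875, -0.8125]

[-0.875, -0.8125]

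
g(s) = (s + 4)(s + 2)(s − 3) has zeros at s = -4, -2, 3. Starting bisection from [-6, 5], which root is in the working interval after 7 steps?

3

m = -0.5, g(m) = -18.375 (−); new bracket [-0.5, 5]
m = 2.25, g(m) = -19.921875 (−); new bracket [2.25, 5]
m = 3.625, g(m) = 26.806641 (+); new bracket [2.25, 3.625]
m = 2.9375, g(m) = -2.1409 (−); new bracket [2.9375, 3.625]
m = 3.28125, g(m) = 10.8152 (+); new bracket [2.9375, 3.28125]
m = 3.109375, g(m) = 3.973 (+); new bracket [2.9375, 3.109375]
m = 3.0234375, g(m) = 0.8269 (+); new bracket [2.9375, 3.0234375]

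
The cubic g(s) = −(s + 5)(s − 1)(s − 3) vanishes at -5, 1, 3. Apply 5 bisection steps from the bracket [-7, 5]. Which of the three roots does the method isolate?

s = -1 gives g = -32, negative; keep [-7, -1]
s = -4 gives g = -35, negative; keep [-7, -4]
s = -5.5 gives g = 27.625, positive; keep [-5.5, -4]
s = -4.75 gives g = -11.1406, negative; keep [-5.5, -4.75]
s = -5.125 gives g = 6.2207, positive; keep [-5.125, -4.75]

-5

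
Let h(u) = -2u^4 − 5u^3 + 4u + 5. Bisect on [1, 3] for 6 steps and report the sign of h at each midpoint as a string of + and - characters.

midpoint 2: h = -59 < 0 → [1, 2]
midpoint 1.5: h = -16 < 0 → [1, 1.5]
midpoint 1.25: h = -4.648438 < 0 → [1, 1.25]
midpoint 1.125: h = -0.8228 < 0 → [1, 1.125]
midpoint 1.0625: h = 0.7038 > 0 → [1.0625, 1.125]
midpoint 1.09375: h = -0.0294 < 0 → [1.0625, 1.09375]

----+-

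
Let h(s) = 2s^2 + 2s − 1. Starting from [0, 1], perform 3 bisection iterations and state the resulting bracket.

[0.25, 0.375]

m = 0.5, h(m) = 0.5 (+); new bracket [0, 0.5]
m = 0.25, h(m) = -0.375 (−); new bracket [0.25, 0.5]
m = 0.375, h(m) = 0.03125 (+); new bracket [0.25, 0.375]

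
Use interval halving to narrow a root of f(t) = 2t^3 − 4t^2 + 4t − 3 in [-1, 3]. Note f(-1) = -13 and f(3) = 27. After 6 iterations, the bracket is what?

f(1) = -1 < 0, so the root lies in [1, 3]
f(2) = 5 > 0, so the root lies in [1, 2]
f(1.5) = 0.75 > 0, so the root lies in [1, 1.5]
f(1.25) = -0.3438 < 0, so the root lies in [1.25, 1.5]
f(1.375) = 0.1367 > 0, so the root lies in [1.25, 1.375]
f(1.3125) = -0.1187 < 0, so the root lies in [1.3125, 1.375]

[1.3125, 1.375]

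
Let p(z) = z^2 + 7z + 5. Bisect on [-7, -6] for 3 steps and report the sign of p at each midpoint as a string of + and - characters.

z = -6.5 gives p = 1.75, positive; keep [-6.5, -6]
z = -6.25 gives p = 0.3125, positive; keep [-6.25, -6]
z = -6.125 gives p = -0.359375, negative; keep [-6.25, -6.125]

++-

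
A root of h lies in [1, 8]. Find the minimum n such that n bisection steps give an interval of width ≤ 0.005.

11

Width after n steps is 7/2^n. Need 2^n ≥ 7/0.005 = 1400.
2^10 = 1024 < 1400 ≤ 2^11 = 2048, so n = 11.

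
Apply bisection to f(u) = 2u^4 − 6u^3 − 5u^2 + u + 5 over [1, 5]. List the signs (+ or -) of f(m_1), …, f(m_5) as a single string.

u = 3 gives f = -37, negative; keep [3, 5]
u = 4 gives f = 57, positive; keep [3, 4]
u = 3.5 gives f = -9.875, negative; keep [3.5, 4]
u = 3.75 gives f = 17.5391, positive; keep [3.5, 3.75]
u = 3.625 gives f = 2.4653, positive; keep [3.5, 3.625]

-+-++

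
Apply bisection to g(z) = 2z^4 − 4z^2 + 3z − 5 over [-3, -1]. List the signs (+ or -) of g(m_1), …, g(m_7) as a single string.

g(-2) = 5 > 0, so the root lies in [-2, -1]
g(-1.5) = -8.375 < 0, so the root lies in [-2, -1.5]
g(-1.75) = -3.742188 < 0, so the root lies in [-2, -1.75]
g(-1.875) = 0.0317 > 0, so the root lies in [-1.875, -1.75]
g(-1.8125) = -1.9936 < 0, so the root lies in [-1.875, -1.8125]
g(-1.84375) = -1.0169 < 0, so the root lies in [-1.875, -1.84375]
g(-1.859375) = -0.5017 < 0, so the root lies in [-1.875, -1.859375]

+--+---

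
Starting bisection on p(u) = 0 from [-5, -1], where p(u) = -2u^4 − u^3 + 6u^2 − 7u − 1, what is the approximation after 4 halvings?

midpoint -3: p = -61 < 0 → [-3, -1]
midpoint -2: p = 13 > 0 → [-3, -2]
midpoint -2.5: p = -8.5 < 0 → [-2.5, -2]
midpoint -2.25: p = 5.2578 > 0 → [-2.5, -2.25]

-2.25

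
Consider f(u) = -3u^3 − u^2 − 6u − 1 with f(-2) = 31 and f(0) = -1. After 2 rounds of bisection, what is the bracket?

u = -1 gives f = 7, positive; keep [-1, 0]
u = -0.5 gives f = 2.125, positive; keep [-0.5, 0]

[-0.5, 0]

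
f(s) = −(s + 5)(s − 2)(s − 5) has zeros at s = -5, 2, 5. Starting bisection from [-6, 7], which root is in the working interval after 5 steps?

-5

midpoint 0.5: f = -37.125 < 0 → [-6, 0.5]
midpoint -2.75: f = -82.828125 < 0 → [-6, -2.75]
midpoint -4.375: f = -37.353516 < 0 → [-6, -4.375]
midpoint -5.1875: f = 13.7292 > 0 → [-5.1875, -4.375]
midpoint -4.78125: f = -14.5095 < 0 → [-5.1875, -4.78125]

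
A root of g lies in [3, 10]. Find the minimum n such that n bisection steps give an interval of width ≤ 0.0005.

14

Width after n steps is 7/2^n. Need 2^n ≥ 7/0.0005 = 14000.
2^13 = 8192 < 14000 ≤ 2^14 = 16384, so n = 14.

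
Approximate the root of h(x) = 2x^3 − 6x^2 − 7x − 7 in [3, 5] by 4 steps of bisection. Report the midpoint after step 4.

h(4) = -3 < 0, so the root lies in [4, 5]
h(4.5) = 22.25 > 0, so the root lies in [4, 4.5]
h(4.25) = 8.40625 > 0, so the root lies in [4, 4.25]
h(4.125) = 2.4102 > 0, so the root lies in [4, 4.125]

4.125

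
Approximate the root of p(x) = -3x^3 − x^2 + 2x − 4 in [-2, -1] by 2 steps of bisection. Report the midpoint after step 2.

-1.25

p(-1.5) = 0.875 > 0, so the root lies in [-1.5, -1]
p(-1.25) = -2.203125 < 0, so the root lies in [-1.5, -1.25]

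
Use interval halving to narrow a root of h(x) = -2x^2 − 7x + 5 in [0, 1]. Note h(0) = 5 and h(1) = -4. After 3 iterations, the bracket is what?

[0.5, 0.625]

m = 0.5, h(m) = 1 (+); new bracket [0.5, 1]
m = 0.75, h(m) = -1.375 (−); new bracket [0.5, 0.75]
m = 0.625, h(m) = -0.15625 (−); new bracket [0.5, 0.625]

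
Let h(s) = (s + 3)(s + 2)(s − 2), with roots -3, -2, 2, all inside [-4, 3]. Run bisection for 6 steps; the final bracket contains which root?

2

h(-0.5) = -9.375 < 0, so the root lies in [-0.5, 3]
h(1.25) = -10.359375 < 0, so the root lies in [1.25, 3]
h(2.125) = 2.642578 > 0, so the root lies in [1.25, 2.125]
h(1.6875) = -5.4016 < 0, so the root lies in [1.6875, 2.125]
h(1.90625) = -1.7967 < 0, so the root lies in [1.90625, 2.125]
h(2.015625) = 0.3147 > 0, so the root lies in [1.90625, 2.015625]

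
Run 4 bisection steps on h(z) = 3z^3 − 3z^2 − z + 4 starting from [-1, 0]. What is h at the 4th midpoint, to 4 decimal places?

z = -0.5 gives h = 3.375, positive; keep [-1, -0.5]
z = -0.75 gives h = 1.796875, positive; keep [-1, -0.75]
z = -0.875 gives h = 0.568359, positive; keep [-1, -0.875]
z = -0.9375 gives h = -0.1711, negative; keep [-0.9375, -0.875]

-0.1711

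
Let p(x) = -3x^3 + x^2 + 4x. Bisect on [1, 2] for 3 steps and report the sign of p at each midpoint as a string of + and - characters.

midpoint 1.5: p = -1.875 < 0 → [1, 1.5]
midpoint 1.25: p = 0.703125 > 0 → [1.25, 1.5]
midpoint 1.375: p = -0.408203 < 0 → [1.25, 1.375]

-+-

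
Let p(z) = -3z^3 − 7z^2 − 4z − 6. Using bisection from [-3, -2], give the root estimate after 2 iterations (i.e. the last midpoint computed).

-2.25

p(-2.5) = 7.125 > 0, so the root lies in [-2.5, -2]
p(-2.25) = 1.734375 > 0, so the root lies in [-2.25, -2]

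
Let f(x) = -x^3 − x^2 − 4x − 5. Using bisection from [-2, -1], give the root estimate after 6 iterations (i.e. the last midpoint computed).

-1.171875

f(-1.5) = 2.125 > 0, so the root lies in [-1.5, -1]
f(-1.25) = 0.390625 > 0, so the root lies in [-1.25, -1]
f(-1.125) = -0.341797 < 0, so the root lies in [-1.25, -1.125]
f(-1.1875) = 0.0144 > 0, so the root lies in [-1.1875, -1.125]
f(-1.15625) = -0.1661 < 0, so the root lies in [-1.1875, -1.15625]
f(-1.171875) = -0.0765 < 0, so the root lies in [-1.1875, -1.171875]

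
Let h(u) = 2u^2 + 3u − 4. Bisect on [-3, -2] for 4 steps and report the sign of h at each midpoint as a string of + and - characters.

+-+-

m = -2.5, h(m) = 1 (+); new bracket [-2.5, -2]
m = -2.25, h(m) = -0.625 (−); new bracket [-2.5, -2.25]
m = -2.375, h(m) = 0.15625 (+); new bracket [-2.375, -2.25]
m = -2.3125, h(m) = -0.2422 (−); new bracket [-2.375, -2.3125]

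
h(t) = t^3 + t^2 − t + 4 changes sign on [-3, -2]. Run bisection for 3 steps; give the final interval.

[-2.25, -2.125]

h(-2.5) = -2.875 < 0, so the root lies in [-2.5, -2]
h(-2.25) = -0.078125 < 0, so the root lies in [-2.25, -2]
h(-2.125) = 1.044922 > 0, so the root lies in [-2.25, -2.125]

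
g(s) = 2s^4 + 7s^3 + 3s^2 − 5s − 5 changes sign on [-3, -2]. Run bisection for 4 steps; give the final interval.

[-2.75, -2.6875]

s = -2.5 gives g = -5, negative; keep [-3, -2.5]
s = -2.75 gives g = 0.242188, positive; keep [-2.75, -2.5]
s = -2.625 gives g = -2.856934, negative; keep [-2.75, -2.625]
s = -2.6875 gives g = -1.4372, negative; keep [-2.75, -2.6875]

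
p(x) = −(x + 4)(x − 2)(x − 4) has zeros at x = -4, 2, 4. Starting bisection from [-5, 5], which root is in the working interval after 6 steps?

x = 0 gives p = -32, negative; keep [-5, 0]
x = -2.5 gives p = -43.875, negative; keep [-5, -2.5]
x = -3.75 gives p = -11.140625, negative; keep [-5, -3.75]
x = -4.375 gives p = 20.0215, positive; keep [-4.375, -3.75]
x = -4.0625 gives p = 3.0549, positive; keep [-4.0625, -3.75]
x = -3.90625 gives p = -4.3778, negative; keep [-4.0625, -3.90625]

-4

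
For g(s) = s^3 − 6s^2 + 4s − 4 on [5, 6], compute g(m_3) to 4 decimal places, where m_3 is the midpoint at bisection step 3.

-0.5566

s = 5.5 gives g = 2.875, positive; keep [5, 5.5]
s = 5.25 gives g = -3.671875, negative; keep [5.25, 5.5]
s = 5.375 gives g = -0.556641, negative; keep [5.375, 5.5]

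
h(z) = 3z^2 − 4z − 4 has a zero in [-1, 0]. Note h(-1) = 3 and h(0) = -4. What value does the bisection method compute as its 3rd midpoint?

-0.625

m = -0.5, h(m) = -1.25 (−); new bracket [-1, -0.5]
m = -0.75, h(m) = 0.6875 (+); new bracket [-0.75, -0.5]
m = -0.625, h(m) = -0.328125 (−); new bracket [-0.75, -0.625]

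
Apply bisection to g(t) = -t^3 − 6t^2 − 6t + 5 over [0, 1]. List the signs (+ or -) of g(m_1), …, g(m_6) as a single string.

g(0.5) = 0.375 > 0, so the root lies in [0.5, 1]
g(0.75) = -3.296875 < 0, so the root lies in [0.5, 0.75]
g(0.625) = -1.337891 < 0, so the root lies in [0.5, 0.625]
g(0.5625) = -0.4514 < 0, so the root lies in [0.5, 0.5625]
g(0.53125) = -0.0308 < 0, so the root lies in [0.5, 0.53125]
g(0.515625) = 0.1739 > 0, so the root lies in [0.515625, 0.53125]

+----+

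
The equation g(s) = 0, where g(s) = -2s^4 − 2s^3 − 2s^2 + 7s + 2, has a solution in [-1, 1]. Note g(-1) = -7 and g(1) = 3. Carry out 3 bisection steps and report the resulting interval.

m = 0, g(m) = 2 (+); new bracket [-1, 0]
m = -0.5, g(m) = -1.875 (−); new bracket [-0.5, 0]
m = -0.25, g(m) = 0.148438 (+); new bracket [-0.5, -0.25]

[-0.5, -0.25]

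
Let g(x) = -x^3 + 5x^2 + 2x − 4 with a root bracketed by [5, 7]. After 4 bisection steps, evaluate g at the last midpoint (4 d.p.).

g(6) = -28 < 0, so the root lies in [5, 6]
g(5.5) = -8.125 < 0, so the root lies in [5, 5.5]
g(5.25) = -0.390625 < 0, so the root lies in [5, 5.25]
g(5.125) = 2.9668 > 0, so the root lies in [5.125, 5.25]

2.9668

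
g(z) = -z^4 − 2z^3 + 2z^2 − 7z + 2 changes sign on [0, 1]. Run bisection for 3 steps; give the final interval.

m = 0.5, g(m) = -1.3125 (−); new bracket [0, 0.5]
m = 0.25, g(m) = 0.339844 (+); new bracket [0.25, 0.5]
m = 0.375, g(m) = -0.468994 (−); new bracket [0.25, 0.375]

[0.25, 0.375]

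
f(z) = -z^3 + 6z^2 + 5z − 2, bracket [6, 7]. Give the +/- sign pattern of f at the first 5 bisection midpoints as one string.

midpoint 6.5: f = 9.375 > 0 → [6.5, 7]
midpoint 6.75: f = -2.421875 < 0 → [6.5, 6.75]
midpoint 6.625: f = 3.693359 > 0 → [6.625, 6.75]
midpoint 6.6875: f = 0.6907 > 0 → [6.6875, 6.75]
midpoint 6.71875: f = -0.8518 < 0 → [6.6875, 6.71875]

+-++-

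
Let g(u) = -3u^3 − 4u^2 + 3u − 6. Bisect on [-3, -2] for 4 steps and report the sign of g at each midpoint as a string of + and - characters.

++--

u = -2.5 gives g = 8.375, positive; keep [-2.5, -2]
u = -2.25 gives g = 1.171875, positive; keep [-2.25, -2]
u = -2.125 gives g = -1.650391, negative; keep [-2.25, -2.125]
u = -2.1875 gives g = -0.3005, negative; keep [-2.25, -2.1875]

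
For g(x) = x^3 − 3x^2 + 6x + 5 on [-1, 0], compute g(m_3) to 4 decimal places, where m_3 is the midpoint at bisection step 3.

-0.1660

midpoint -0.5: g = 1.125 > 0 → [-1, -0.5]
midpoint -0.75: g = -1.609375 < 0 → [-0.75, -0.5]
midpoint -0.625: g = -0.166016 < 0 → [-0.625, -0.5]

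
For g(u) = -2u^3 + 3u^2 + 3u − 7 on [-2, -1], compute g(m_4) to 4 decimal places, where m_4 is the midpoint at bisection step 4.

0.8276

g(-1.5) = 2 > 0, so the root lies in [-1.5, -1]
g(-1.25) = -2.15625 < 0, so the root lies in [-1.5, -1.25]
g(-1.375) = -0.253906 < 0, so the root lies in [-1.5, -1.375]
g(-1.4375) = 0.8276 > 0, so the root lies in [-1.4375, -1.375]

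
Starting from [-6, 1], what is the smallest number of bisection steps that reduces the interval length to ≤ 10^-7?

27

Width after n steps is 7/2^n. Need 2^n ≥ 7/10^-7 = 70000000.
2^26 = 67108864 < 70000000 ≤ 2^27 = 134217728, so n = 27.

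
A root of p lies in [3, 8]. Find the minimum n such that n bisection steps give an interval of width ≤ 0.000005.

Width after n steps is 5/2^n. Need 2^n ≥ 5/0.000005 = 1000000.
2^19 = 524288 < 1000000 ≤ 2^20 = 1048576, so n = 20.

20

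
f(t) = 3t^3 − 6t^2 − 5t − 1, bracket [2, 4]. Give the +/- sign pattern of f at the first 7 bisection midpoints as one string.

+-+-+-+

f(3) = 11 > 0, so the root lies in [2, 3]
f(2.5) = -4.125 < 0, so the root lies in [2.5, 3]
f(2.75) = 2.265625 > 0, so the root lies in [2.5, 2.75]
f(2.625) = -1.2051 < 0, so the root lies in [2.625, 2.75]
f(2.6875) = 0.4592 > 0, so the root lies in [2.625, 2.6875]
f(2.65625) = -0.3904 < 0, so the root lies in [2.65625, 2.6875]
f(2.671875) = 0.03 > 0, so the root lies in [2.65625, 2.671875]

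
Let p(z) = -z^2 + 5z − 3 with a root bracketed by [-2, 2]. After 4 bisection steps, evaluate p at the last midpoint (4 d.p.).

0.1875

z = 0 gives p = -3, negative; keep [0, 2]
z = 1 gives p = 1, positive; keep [0, 1]
z = 0.5 gives p = -0.75, negative; keep [0.5, 1]
z = 0.75 gives p = 0.1875, positive; keep [0.5, 0.75]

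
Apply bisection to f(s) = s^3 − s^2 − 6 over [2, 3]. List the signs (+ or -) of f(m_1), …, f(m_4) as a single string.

midpoint 2.5: f = 3.375 > 0 → [2, 2.5]
midpoint 2.25: f = 0.328125 > 0 → [2, 2.25]
midpoint 2.125: f = -0.919922 < 0 → [2.125, 2.25]
midpoint 2.1875: f = -0.3176 < 0 → [2.1875, 2.25]

++--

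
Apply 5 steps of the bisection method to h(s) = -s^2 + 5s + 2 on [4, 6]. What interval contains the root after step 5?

[5.3125, 5.375]

m = 5, h(m) = 2 (+); new bracket [5, 6]
m = 5.5, h(m) = -0.75 (−); new bracket [5, 5.5]
m = 5.25, h(m) = 0.6875 (+); new bracket [5.25, 5.5]
m = 5.375, h(m) = -0.0156 (−); new bracket [5.25, 5.375]
m = 5.3125, h(m) = 0.3398 (+); new bracket [5.3125, 5.375]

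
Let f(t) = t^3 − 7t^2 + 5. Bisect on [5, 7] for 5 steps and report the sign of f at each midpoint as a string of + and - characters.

----+

t = 6 gives f = -31, negative; keep [6, 7]
t = 6.5 gives f = -16.125, negative; keep [6.5, 7]
t = 6.75 gives f = -6.390625, negative; keep [6.75, 7]
t = 6.875 gives f = -0.9082, negative; keep [6.875, 7]
t = 6.9375 gives f = 1.9919, positive; keep [6.875, 6.9375]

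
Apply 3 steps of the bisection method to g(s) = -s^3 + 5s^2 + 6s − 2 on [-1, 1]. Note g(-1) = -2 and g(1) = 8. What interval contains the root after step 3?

s = 0 gives g = -2, negative; keep [0, 1]
s = 0.5 gives g = 2.125, positive; keep [0, 0.5]
s = 0.25 gives g = -0.203125, negative; keep [0.25, 0.5]

[0.25, 0.5]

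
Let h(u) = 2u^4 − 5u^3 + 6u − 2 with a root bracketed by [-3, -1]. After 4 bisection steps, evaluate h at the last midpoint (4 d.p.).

u = -2 gives h = 58, positive; keep [-2, -1]
u = -1.5 gives h = 16, positive; keep [-1.5, -1]
u = -1.25 gives h = 5.148438, positive; keep [-1.25, -1]
u = -1.125 gives h = 1.5728, positive; keep [-1.125, -1]

1.5728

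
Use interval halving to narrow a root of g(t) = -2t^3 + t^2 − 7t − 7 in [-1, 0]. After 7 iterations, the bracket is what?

g(-0.5) = -3 < 0, so the root lies in [-1, -0.5]
g(-0.75) = -0.34375 < 0, so the root lies in [-1, -0.75]
g(-0.875) = 1.230469 > 0, so the root lies in [-0.875, -0.75]
g(-0.8125) = 0.4204 > 0, so the root lies in [-0.8125, -0.75]
g(-0.78125) = 0.0328 > 0, so the root lies in [-0.78125, -0.75]
g(-0.765625) = -0.1569 < 0, so the root lies in [-0.78125, -0.765625]
g(-0.7734375) = -0.0624 < 0, so the root lies in [-0.78125, -0.7734375]

[-0.78125, -0.7734375]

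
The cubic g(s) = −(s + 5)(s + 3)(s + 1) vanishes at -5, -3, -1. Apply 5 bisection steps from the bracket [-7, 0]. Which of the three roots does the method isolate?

g(-3.5) = -1.875 < 0, so the root lies in [-7, -3.5]
g(-5.25) = 2.390625 > 0, so the root lies in [-5.25, -3.5]
g(-4.375) = -2.900391 < 0, so the root lies in [-5.25, -4.375]
g(-4.8125) = -1.2957 < 0, so the root lies in [-5.25, -4.8125]
g(-5.03125) = 0.2559 > 0, so the root lies in [-5.03125, -4.8125]

-5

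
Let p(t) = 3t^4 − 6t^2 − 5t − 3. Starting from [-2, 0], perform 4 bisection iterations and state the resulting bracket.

midpoint -1: p = -1 < 0 → [-2, -1]
midpoint -1.5: p = 6.1875 > 0 → [-1.5, -1]
midpoint -1.25: p = 1.199219 > 0 → [-1.25, -1]
midpoint -1.125: p = -0.1633 < 0 → [-1.25, -1.125]

[-1.25, -1.125]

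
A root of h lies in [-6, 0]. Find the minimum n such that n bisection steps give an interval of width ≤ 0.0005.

Width after n steps is 6/2^n. Need 2^n ≥ 6/0.0005 = 12000.
2^13 = 8192 < 12000 ≤ 2^14 = 16384, so n = 14.

14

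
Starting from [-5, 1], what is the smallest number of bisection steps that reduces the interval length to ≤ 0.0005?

14

Width after n steps is 6/2^n. Need 2^n ≥ 6/0.0005 = 12000.
2^13 = 8192 < 12000 ≤ 2^14 = 16384, so n = 14.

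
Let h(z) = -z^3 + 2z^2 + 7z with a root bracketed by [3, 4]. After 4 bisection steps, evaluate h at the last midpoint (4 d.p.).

midpoint 3.5: h = 6.125 > 0 → [3.5, 4]
midpoint 3.75: h = 1.640625 > 0 → [3.75, 4]
midpoint 3.875: h = -1.029297 < 0 → [3.75, 3.875]
midpoint 3.8125: h = 0.3425 > 0 → [3.8125, 3.875]

0.3425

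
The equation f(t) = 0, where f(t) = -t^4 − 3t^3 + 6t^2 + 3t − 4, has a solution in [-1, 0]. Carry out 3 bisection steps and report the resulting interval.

midpoint -0.5: f = -3.6875 < 0 → [-1, -0.5]
midpoint -0.75: f = -1.925781 < 0 → [-1, -0.75]
midpoint -0.875: f = -0.607666 < 0 → [-1, -0.875]

[-1, -0.875]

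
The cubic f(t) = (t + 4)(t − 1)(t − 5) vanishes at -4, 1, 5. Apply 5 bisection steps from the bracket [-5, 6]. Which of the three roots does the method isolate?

-4

midpoint 0.5: f = 10.125 > 0 → [-5, 0.5]
midpoint -2.25: f = 41.234375 > 0 → [-5, -2.25]
midpoint -3.625: f = 14.958984 > 0 → [-5, -3.625]
midpoint -4.3125: f = -15.4602 < 0 → [-4.3125, -3.625]
midpoint -3.96875: f = 1.3926 > 0 → [-4.3125, -3.96875]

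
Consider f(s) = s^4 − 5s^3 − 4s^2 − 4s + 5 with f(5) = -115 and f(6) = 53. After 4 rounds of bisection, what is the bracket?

[5.75, 5.8125]

s = 5.5 gives f = -54.8125, negative; keep [5.5, 6]
s = 5.75 gives f = -7.667969, negative; keep [5.75, 6]
s = 5.875 gives f = 20.869385, positive; keep [5.75, 5.875]
s = 5.8125 gives f = 6.1651, positive; keep [5.75, 5.8125]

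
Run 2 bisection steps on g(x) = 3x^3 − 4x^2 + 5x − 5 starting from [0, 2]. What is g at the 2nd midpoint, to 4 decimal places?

3.6250

midpoint 1: g = -1 < 0 → [1, 2]
midpoint 1.5: g = 3.625 > 0 → [1, 1.5]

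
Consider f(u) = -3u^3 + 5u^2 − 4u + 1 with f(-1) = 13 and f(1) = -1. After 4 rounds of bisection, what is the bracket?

[0.375, 0.5]

f(0) = 1 > 0, so the root lies in [0, 1]
f(0.5) = -0.125 < 0, so the root lies in [0, 0.5]
f(0.25) = 0.265625 > 0, so the root lies in [0.25, 0.5]
f(0.375) = 0.0449 > 0, so the root lies in [0.375, 0.5]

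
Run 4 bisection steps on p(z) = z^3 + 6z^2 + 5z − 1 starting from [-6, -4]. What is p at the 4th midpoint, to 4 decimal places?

midpoint -5: p = -1 < 0 → [-5, -4]
midpoint -4.5: p = 6.875 > 0 → [-5, -4.5]
midpoint -4.75: p = 3.453125 > 0 → [-5, -4.75]
midpoint -4.875: p = 1.3613 > 0 → [-5, -4.875]

1.3613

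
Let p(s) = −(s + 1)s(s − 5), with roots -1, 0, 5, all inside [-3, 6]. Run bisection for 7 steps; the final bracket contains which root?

5

m = 1.5, p(m) = 13.125 (+); new bracket [1.5, 6]
m = 3.75, p(m) = 22.265625 (+); new bracket [3.75, 6]
m = 4.875, p(m) = 3.580078 (+); new bracket [4.875, 6]
m = 5.4375, p(m) = -15.3142 (−); new bracket [4.875, 5.4375]
m = 5.15625, p(m) = -4.9599 (−); new bracket [4.875, 5.15625]
m = 5.015625, p(m) = -0.4714 (−); new bracket [4.875, 5.015625]
m = 4.9453125, p(m) = 1.6079 (+); new bracket [4.9453125, 5.015625]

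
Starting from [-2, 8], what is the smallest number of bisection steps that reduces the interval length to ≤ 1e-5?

20

Width after n steps is 10/2^n. Need 2^n ≥ 10/1e-5 = 1000000.
2^19 = 524288 < 1000000 ≤ 2^20 = 1048576, so n = 20.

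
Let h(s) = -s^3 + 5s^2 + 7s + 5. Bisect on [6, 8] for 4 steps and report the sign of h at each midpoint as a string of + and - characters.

m = 7, h(m) = -44 (−); new bracket [6, 7]
m = 6.5, h(m) = -12.875 (−); new bracket [6, 6.5]
m = 6.25, h(m) = -0.078125 (−); new bracket [6, 6.25]
m = 6.125, h(m) = 5.6699 (+); new bracket [6.125, 6.25]

---+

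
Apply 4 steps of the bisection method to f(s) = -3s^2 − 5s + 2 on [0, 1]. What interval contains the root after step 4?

[0.3125, 0.375]

f(0.5) = -1.25 < 0, so the root lies in [0, 0.5]
f(0.25) = 0.5625 > 0, so the root lies in [0.25, 0.5]
f(0.375) = -0.296875 < 0, so the root lies in [0.25, 0.375]
f(0.3125) = 0.1445 > 0, so the root lies in [0.3125, 0.375]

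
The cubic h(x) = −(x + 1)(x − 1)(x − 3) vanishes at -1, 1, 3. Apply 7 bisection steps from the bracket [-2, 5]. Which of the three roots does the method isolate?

3

h(1.5) = 1.875 > 0, so the root lies in [1.5, 5]
h(3.25) = -2.390625 < 0, so the root lies in [1.5, 3.25]
h(2.375) = 2.900391 > 0, so the root lies in [2.375, 3.25]
h(2.8125) = 1.2957 > 0, so the root lies in [2.8125, 3.25]
h(3.03125) = -0.2559 < 0, so the root lies in [2.8125, 3.03125]
h(2.921875) = 0.5889 > 0, so the root lies in [2.921875, 3.03125]
h(2.9765625) = 0.1842 > 0, so the root lies in [2.9765625, 3.03125]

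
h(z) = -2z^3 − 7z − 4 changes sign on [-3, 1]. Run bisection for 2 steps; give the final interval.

[-1, 0]

midpoint -1: h = 5 > 0 → [-1, 1]
midpoint 0: h = -4 < 0 → [-1, 0]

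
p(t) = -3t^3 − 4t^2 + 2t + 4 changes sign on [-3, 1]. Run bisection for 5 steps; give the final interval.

[0.875, 1]

midpoint -1: p = 1 > 0 → [-1, 1]
midpoint 0: p = 4 > 0 → [0, 1]
midpoint 0.5: p = 3.625 > 0 → [0.5, 1]
midpoint 0.75: p = 1.9844 > 0 → [0.75, 1]
midpoint 0.875: p = 0.6777 > 0 → [0.875, 1]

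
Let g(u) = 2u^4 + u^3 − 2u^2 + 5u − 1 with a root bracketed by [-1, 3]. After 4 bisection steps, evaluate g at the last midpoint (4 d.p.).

g(1) = 5 > 0, so the root lies in [-1, 1]
g(0) = -1 < 0, so the root lies in [0, 1]
g(0.5) = 1.25 > 0, so the root lies in [0, 0.5]
g(0.25) = 0.1484 > 0, so the root lies in [0, 0.25]

0.1484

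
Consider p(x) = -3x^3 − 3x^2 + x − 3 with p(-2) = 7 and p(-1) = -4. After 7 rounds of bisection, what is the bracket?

p(-1.5) = -1.125 < 0, so the root lies in [-2, -1.5]
p(-1.75) = 2.140625 > 0, so the root lies in [-1.75, -1.5]
p(-1.625) = 0.326172 > 0, so the root lies in [-1.625, -1.5]
p(-1.5625) = -0.4426 < 0, so the root lies in [-1.625, -1.5625]
p(-1.59375) = -0.0693 < 0, so the root lies in [-1.625, -1.59375]
p(-1.609375) = 0.1256 > 0, so the root lies in [-1.609375, -1.59375]
p(-1.6015625) = 0.0275 > 0, so the root lies in [-1.6015625, -1.59375]

[-1.6015625, -1.59375]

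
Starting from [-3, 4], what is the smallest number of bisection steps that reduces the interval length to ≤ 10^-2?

10

Width after n steps is 7/2^n. Need 2^n ≥ 7/10^-2 = 700.
2^9 = 512 < 700 ≤ 2^10 = 1024, so n = 10.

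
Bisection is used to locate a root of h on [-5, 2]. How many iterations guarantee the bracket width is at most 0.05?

8

Width after n steps is 7/2^n. Need 2^n ≥ 7/0.05 = 140.
2^7 = 128 < 140 ≤ 2^8 = 256, so n = 8.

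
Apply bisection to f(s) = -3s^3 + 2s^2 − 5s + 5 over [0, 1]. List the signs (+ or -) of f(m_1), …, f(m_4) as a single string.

f(0.5) = 2.625 > 0, so the root lies in [0.5, 1]
f(0.75) = 1.109375 > 0, so the root lies in [0.75, 1]
f(0.875) = 0.146484 > 0, so the root lies in [0.875, 1]
f(0.9375) = -0.4016 < 0, so the root lies in [0.875, 0.9375]

+++-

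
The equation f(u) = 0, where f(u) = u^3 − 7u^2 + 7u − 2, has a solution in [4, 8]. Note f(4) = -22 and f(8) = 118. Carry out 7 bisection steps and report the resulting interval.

[5.84375, 5.875]

u = 6 gives f = 4, positive; keep [4, 6]
u = 5 gives f = -17, negative; keep [5, 6]
u = 5.5 gives f = -8.875, negative; keep [5.5, 6]
u = 5.75 gives f = -3.0781, negative; keep [5.75, 6]
u = 5.875 gives f = 0.2949, positive; keep [5.75, 5.875]
u = 5.8125 gives f = -1.4324, negative; keep [5.8125, 5.875]
u = 5.84375 gives f = -0.579, negative; keep [5.84375, 5.875]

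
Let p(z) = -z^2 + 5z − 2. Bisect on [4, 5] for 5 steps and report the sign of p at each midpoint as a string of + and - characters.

m = 4.5, p(m) = 0.25 (+); new bracket [4.5, 5]
m = 4.75, p(m) = -0.8125 (−); new bracket [4.5, 4.75]
m = 4.625, p(m) = -0.265625 (−); new bracket [4.5, 4.625]
m = 4.5625, p(m) = -0.0039 (−); new bracket [4.5, 4.5625]
m = 4.53125, p(m) = 0.124 (+); new bracket [4.53125, 4.5625]

+---+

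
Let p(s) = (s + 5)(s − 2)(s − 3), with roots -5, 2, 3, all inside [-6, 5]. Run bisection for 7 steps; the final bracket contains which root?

midpoint -0.5: p = 39.375 > 0 → [-6, -0.5]
midpoint -3.25: p = 57.421875 > 0 → [-6, -3.25]
midpoint -4.625: p = 18.943359 > 0 → [-6, -4.625]
midpoint -5.3125: p = -18.9954 < 0 → [-5.3125, -4.625]
midpoint -4.96875: p = 1.7354 > 0 → [-5.3125, -4.96875]
midpoint -5.140625: p = -8.1744 < 0 → [-5.140625, -4.96875]
midpoint -5.0546875: p = -3.1075 < 0 → [-5.0546875, -4.96875]

-5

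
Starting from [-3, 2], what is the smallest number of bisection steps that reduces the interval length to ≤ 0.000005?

20

Width after n steps is 5/2^n. Need 2^n ≥ 5/0.000005 = 1000000.
2^19 = 524288 < 1000000 ≤ 2^20 = 1048576, so n = 20.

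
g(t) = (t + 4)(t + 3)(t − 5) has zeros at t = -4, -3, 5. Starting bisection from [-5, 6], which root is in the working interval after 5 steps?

t = 0.5 gives g = -70.875, negative; keep [0.5, 6]
t = 3.25 gives g = -79.296875, negative; keep [3.25, 6]
t = 4.625 gives g = -24.662109, negative; keep [4.625, 6]
t = 5.3125 gives g = 24.1907, positive; keep [4.625, 5.3125]
t = 4.96875 gives g = -2.2334, negative; keep [4.96875, 5.3125]

5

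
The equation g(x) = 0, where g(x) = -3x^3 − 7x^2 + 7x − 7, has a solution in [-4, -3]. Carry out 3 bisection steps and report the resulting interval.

[-3.375, -3.25]

midpoint -3.5: g = 11.375 > 0 → [-3.5, -3]
midpoint -3.25: g = -0.703125 < 0 → [-3.5, -3.25]
midpoint -3.375: g = 4.970703 > 0 → [-3.375, -3.25]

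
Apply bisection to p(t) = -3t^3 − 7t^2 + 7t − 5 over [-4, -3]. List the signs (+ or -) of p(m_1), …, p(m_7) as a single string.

++---++

p(-3.5) = 13.375 > 0, so the root lies in [-3.5, -3]
p(-3.25) = 1.296875 > 0, so the root lies in [-3.25, -3]
p(-3.125) = -3.681641 < 0, so the root lies in [-3.25, -3.125]
p(-3.1875) = -1.2771 < 0, so the root lies in [-3.25, -3.1875]
p(-3.21875) = -0.0116 < 0, so the root lies in [-3.25, -3.21875]
p(-3.234375) = 0.6373 > 0, so the root lies in [-3.234375, -3.21875]
p(-3.2265625) = 0.3115 > 0, so the root lies in [-3.2265625, -3.21875]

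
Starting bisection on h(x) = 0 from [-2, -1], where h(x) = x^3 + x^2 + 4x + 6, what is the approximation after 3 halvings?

h(-1.5) = -1.125 < 0, so the root lies in [-1.5, -1]
h(-1.25) = 0.609375 > 0, so the root lies in [-1.5, -1.25]
h(-1.375) = -0.208984 < 0, so the root lies in [-1.375, -1.25]

-1.375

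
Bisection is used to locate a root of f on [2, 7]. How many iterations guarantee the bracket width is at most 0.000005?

20

Width after n steps is 5/2^n. Need 2^n ≥ 5/0.000005 = 1000000.
2^19 = 524288 < 1000000 ≤ 2^20 = 1048576, so n = 20.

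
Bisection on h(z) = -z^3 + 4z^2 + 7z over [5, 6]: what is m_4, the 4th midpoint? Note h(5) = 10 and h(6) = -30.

h(5.5) = -6.875 < 0, so the root lies in [5, 5.5]
h(5.25) = 2.296875 > 0, so the root lies in [5.25, 5.5]
h(5.375) = -2.099609 < 0, so the root lies in [5.25, 5.375]
h(5.3125) = 0.1453 > 0, so the root lies in [5.3125, 5.375]

5.3125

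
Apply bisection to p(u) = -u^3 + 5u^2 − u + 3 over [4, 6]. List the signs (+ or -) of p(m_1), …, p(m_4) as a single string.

m = 5, p(m) = -2 (−); new bracket [4, 5]
m = 4.5, p(m) = 8.625 (+); new bracket [4.5, 5]
m = 4.75, p(m) = 3.890625 (+); new bracket [4.75, 5]
m = 4.875, p(m) = 1.0957 (+); new bracket [4.875, 5]

-+++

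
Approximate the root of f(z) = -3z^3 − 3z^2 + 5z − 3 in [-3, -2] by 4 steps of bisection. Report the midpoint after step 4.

-2.0625

z = -2.5 gives f = 12.625, positive; keep [-2.5, -2]
z = -2.25 gives f = 4.734375, positive; keep [-2.25, -2]
z = -2.125 gives f = 1.615234, positive; keep [-2.125, -2]
z = -2.0625 gives f = 0.2468, positive; keep [-2.0625, -2]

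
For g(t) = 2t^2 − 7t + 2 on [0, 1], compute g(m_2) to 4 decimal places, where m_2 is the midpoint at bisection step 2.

midpoint 0.5: g = -1 < 0 → [0, 0.5]
midpoint 0.25: g = 0.375 > 0 → [0.25, 0.5]

0.3750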